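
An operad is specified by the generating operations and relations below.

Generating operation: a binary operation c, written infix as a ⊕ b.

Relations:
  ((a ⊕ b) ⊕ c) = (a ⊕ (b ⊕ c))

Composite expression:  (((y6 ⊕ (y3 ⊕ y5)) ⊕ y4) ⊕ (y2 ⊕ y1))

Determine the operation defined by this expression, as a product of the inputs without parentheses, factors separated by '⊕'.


The c-tree's shape is irrelevant; the y-reading-order decides.
(y3 ⊕ y5) collapses to y3 ⊕ y5
(y6 ⊕ (y3 ⊕ y5)) collapses to y6 ⊕ y3 ⊕ y5
((y6 ⊕ (y3 ⊕ y5)) ⊕ y4) collapses to y6 ⊕ y3 ⊕ y5 ⊕ y4
(y2 ⊕ y1) collapses to y2 ⊕ y1
(((y6 ⊕ (y3 ⊕ y5)) ⊕ y4) ⊕ (y2 ⊕ y1)) collapses to y6 ⊕ y3 ⊕ y5 ⊕ y4 ⊕ y2 ⊕ y1

y6 ⊕ y3 ⊕ y5 ⊕ y4 ⊕ y2 ⊕ y1


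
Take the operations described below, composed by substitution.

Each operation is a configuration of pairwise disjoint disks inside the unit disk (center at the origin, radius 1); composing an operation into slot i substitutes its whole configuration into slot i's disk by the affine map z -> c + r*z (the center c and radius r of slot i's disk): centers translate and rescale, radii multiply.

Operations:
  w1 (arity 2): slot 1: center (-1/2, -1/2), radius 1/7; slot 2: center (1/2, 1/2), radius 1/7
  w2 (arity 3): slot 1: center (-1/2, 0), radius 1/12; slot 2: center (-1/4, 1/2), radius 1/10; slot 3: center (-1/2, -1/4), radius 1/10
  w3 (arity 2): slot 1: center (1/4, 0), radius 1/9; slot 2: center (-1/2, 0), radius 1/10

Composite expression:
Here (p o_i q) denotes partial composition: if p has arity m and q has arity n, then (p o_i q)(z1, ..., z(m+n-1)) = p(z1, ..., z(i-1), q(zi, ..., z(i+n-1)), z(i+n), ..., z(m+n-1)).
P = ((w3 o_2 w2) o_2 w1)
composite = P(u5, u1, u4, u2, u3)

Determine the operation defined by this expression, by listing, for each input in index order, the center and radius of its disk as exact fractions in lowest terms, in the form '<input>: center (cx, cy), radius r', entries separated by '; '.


u1: center (-133/240, -1/240), radius 1/840; u2: center (-21/40, 1/20), radius 1/100; u3: center (-11/20, -1/40), radius 1/100; u4: center (-131/240, 1/240), radius 1/840; u5: center (1/4, 0), radius 1/9

Only the slot chain above each u matters under w3; compose those maps.
input u5: composing its 1 substitution step yields center (1/4, 0), radius 1/9
input u1: composing its 3 substitution steps yields center (-133/240, -1/240), radius 1/840
input u4: composing its 3 substitution steps yields center (-131/240, 1/240), radius 1/840
input u2: composing its 2 substitution steps yields center (-21/40, 1/20), radius 1/100
input u3: composing its 2 substitution steps yields center (-11/20, -1/40), radius 1/100


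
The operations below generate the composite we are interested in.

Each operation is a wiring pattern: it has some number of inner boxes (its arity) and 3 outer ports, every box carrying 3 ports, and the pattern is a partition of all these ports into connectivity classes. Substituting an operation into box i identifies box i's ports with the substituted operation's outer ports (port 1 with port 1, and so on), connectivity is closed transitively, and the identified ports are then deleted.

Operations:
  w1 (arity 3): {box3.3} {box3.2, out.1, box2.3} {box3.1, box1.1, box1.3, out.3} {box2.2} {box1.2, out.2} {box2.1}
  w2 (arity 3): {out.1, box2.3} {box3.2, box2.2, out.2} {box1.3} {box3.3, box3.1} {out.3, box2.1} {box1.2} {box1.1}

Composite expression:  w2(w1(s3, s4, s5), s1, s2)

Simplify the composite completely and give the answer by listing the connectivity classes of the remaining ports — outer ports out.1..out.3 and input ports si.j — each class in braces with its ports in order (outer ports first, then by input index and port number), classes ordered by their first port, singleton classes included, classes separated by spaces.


Connectivity passes through glued w2-boundaries; trace each wire chain.
w1 over (s3, s4, s5) gives {out.1, s4.3, s5.2} {out.2, s3.2} {out.3, s3.1, s3.3, s5.1} {s4.1} {s4.2} {s5.3}, out.j being that stage's outer ports
w2 over (s3, s4, s5, s1, s2) gives {out.1, s1.3} {out.2, s1.2, s2.2} {out.3, s1.1} {s2.1, s2.3} {s3.1, s3.3, s5.1} {s3.2} {s4.1} {s4.2} {s4.3, s5.2} {s5.3}, out.j being that stage's outer ports

{out.1, s1.3} {out.2, s1.2, s2.2} {out.3, s1.1} {s2.1, s2.3} {s3.1, s3.3, s5.1} {s3.2} {s4.1} {s4.2} {s4.3, s5.2} {s5.3}


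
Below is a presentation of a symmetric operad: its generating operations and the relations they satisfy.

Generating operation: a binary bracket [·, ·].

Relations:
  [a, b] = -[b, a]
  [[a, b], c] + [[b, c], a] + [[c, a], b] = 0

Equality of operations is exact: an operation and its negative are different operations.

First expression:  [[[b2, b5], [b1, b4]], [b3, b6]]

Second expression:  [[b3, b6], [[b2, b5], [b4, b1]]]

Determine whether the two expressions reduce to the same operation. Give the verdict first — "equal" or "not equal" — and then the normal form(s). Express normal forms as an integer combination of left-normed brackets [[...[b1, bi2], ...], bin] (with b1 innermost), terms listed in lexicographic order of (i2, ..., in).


Normal form of the first expression: -[[[[[b1, b4], b2], b5], b3], b6] + [[[[[b1, b4], b2], b5], b6], b3] + [[[[[b1, b4], b5], b2], b3], b6] - [[[[[b1, b4], b5], b2], b6], b3]
Normal form of the second expression: -[[[[[b1, b4], b2], b5], b3], b6] + [[[[[b1, b4], b2], b5], b6], b3] + [[[[[b1, b4], b5], b2], b3], b6] - [[[[[b1, b4], b5], b2], b6], b3]
The normal forms match — equal.

equal; the common form is -[[[[[b1, b4], b2], b5], b3], b6] + [[[[[b1, b4], b2], b5], b6], b3] + [[[[[b1, b4], b5], b2], b3], b6] - [[[[[b1, b4], b5], b2], b6], b3]


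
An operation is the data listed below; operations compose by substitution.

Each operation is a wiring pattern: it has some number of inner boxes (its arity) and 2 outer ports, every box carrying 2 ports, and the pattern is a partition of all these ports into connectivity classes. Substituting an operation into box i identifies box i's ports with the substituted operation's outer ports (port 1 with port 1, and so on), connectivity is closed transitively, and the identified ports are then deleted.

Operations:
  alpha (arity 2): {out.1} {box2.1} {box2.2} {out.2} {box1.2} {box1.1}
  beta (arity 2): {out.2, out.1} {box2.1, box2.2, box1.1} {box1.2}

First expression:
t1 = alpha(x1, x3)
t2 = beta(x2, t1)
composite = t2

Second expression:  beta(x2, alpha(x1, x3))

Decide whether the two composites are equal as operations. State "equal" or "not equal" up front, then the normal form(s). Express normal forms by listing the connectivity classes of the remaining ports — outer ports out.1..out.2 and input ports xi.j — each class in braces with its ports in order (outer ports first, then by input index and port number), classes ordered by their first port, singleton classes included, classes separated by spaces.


equal; both compose to {out.1, out.2} {x1.1} {x1.2} {x2.1} {x2.2} {x3.1} {x3.2}


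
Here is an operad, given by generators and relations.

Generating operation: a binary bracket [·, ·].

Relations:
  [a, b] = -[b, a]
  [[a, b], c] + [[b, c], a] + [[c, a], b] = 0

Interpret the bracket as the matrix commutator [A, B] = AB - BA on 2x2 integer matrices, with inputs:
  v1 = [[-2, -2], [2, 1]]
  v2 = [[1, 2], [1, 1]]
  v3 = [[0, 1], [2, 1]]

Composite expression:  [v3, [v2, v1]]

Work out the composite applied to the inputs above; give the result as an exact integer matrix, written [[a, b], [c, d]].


[v2, v1] = [[6, 6], [-3, -6]]
[v3, [v2, v1]] = [[-15, -18], [21, 15]]

[[-15, -18], [21, 15]]


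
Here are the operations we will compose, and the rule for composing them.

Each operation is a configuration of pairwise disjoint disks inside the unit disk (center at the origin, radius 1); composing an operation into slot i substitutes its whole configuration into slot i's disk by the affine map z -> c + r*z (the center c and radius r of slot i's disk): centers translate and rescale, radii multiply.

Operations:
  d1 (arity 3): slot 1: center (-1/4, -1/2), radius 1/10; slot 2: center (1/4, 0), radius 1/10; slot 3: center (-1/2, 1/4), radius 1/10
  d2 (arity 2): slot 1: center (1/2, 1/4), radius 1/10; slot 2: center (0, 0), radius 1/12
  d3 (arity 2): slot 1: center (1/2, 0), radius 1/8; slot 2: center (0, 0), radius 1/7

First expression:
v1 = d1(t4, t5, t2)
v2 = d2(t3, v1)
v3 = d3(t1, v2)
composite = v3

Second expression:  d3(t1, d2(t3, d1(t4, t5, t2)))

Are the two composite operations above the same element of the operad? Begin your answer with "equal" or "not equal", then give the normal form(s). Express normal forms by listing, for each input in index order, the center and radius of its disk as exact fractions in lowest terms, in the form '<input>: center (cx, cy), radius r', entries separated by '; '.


equal; the common form is t1: center (1/2, 0), radius 1/8; t2: center (-1/168, 1/336), radius 1/840; t3: center (1/14, 1/28), radius 1/70; t4: center (-1/336, -1/168), radius 1/840; t5: center (1/336, 0), radius 1/840

The first expression, normalized: t1: center (1/2, 0), radius 1/8; t2: center (-1/168, 1/336), radius 1/840; t3: center (1/14, 1/28), radius 1/70; t4: center (-1/336, -1/168), radius 1/840; t5: center (1/336, 0), radius 1/840
The second expression, normalized: t1: center (1/2, 0), radius 1/8; t2: center (-1/168, 1/336), radius 1/840; t3: center (1/14, 1/28), radius 1/70; t4: center (-1/336, -1/168), radius 1/840; t5: center (1/336, 0), radius 1/840
One common form — equal.


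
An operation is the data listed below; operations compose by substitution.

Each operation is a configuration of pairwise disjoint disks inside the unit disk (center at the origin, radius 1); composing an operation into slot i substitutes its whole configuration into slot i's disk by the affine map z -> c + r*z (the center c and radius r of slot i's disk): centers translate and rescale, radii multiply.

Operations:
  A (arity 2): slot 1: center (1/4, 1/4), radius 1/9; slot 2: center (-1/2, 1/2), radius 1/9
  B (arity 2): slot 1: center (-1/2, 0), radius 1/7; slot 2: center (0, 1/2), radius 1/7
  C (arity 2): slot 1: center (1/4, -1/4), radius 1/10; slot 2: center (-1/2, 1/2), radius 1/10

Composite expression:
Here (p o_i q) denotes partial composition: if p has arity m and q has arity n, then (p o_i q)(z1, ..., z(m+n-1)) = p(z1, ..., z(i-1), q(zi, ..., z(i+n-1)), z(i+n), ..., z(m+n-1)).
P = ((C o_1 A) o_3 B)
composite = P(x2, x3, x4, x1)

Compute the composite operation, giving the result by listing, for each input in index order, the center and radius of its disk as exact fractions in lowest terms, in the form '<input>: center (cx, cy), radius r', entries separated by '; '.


x1: center (-1/2, 11/20), radius 1/70; x2: center (11/40, -9/40), radius 1/90; x3: center (1/5, -1/5), radius 1/90; x4: center (-11/20, 1/2), radius 1/70


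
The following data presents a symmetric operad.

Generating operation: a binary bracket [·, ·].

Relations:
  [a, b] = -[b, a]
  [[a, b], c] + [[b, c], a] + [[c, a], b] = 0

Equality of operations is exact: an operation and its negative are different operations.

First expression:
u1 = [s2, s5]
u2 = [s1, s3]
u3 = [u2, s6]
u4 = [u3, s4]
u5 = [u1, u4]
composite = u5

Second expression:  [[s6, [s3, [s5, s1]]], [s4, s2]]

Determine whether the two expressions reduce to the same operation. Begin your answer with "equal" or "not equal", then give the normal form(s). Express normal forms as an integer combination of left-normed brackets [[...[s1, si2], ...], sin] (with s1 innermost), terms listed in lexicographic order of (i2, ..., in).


not equal; the first gives -[[[[[s1, s3], s6], s4], s2], s5] + [[[[[s1, s3], s6], s4], s5], s2] and the second [[[[[s1, s5], s3], s6], s2], s4] - [[[[[s1, s5], s3], s6], s4], s2]


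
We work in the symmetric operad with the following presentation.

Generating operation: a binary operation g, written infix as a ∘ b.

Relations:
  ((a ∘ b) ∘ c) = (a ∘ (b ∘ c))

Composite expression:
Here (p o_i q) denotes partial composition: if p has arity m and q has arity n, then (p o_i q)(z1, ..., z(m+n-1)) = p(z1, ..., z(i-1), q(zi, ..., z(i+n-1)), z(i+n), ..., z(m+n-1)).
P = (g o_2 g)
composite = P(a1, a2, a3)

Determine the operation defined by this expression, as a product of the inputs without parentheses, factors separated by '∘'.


a1 ∘ a2 ∘ a3

All parenthesizations of g agree; list the a-inputs left to right.
(a2 ∘ a3) linearizes to a2 ∘ a3
(a1 ∘ (a2 ∘ a3)) linearizes to a1 ∘ a2 ∘ a3


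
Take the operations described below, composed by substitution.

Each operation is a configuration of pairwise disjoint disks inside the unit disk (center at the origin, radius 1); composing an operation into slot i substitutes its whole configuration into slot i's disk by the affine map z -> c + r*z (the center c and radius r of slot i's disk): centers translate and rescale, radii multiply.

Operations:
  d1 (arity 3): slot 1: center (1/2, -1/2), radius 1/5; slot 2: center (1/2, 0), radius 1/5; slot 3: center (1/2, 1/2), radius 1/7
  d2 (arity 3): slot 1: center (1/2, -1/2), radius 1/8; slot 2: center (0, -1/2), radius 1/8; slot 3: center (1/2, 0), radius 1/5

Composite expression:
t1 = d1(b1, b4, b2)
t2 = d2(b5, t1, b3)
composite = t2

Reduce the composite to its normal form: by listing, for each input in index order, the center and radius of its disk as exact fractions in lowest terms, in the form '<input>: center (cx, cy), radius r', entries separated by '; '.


Each b-disk chains the slot maps above it in d2; radii multiply.
for b5, the 1-step affine chain lands on center (1/2, -1/2), radius 1/8
for b1, the 2-step affine chain lands on center (1/16, -9/16), radius 1/40
for b4, the 2-step affine chain lands on center (1/16, -1/2), radius 1/40
for b2, the 2-step affine chain lands on center (1/16, -7/16), radius 1/56
for b3, the 1-step affine chain lands on center (1/2, 0), radius 1/5

b1: center (1/16, -9/16), radius 1/40; b2: center (1/16, -7/16), radius 1/56; b3: center (1/2, 0), radius 1/5; b4: center (1/16, -1/2), radius 1/40; b5: center (1/2, -1/2), radius 1/8


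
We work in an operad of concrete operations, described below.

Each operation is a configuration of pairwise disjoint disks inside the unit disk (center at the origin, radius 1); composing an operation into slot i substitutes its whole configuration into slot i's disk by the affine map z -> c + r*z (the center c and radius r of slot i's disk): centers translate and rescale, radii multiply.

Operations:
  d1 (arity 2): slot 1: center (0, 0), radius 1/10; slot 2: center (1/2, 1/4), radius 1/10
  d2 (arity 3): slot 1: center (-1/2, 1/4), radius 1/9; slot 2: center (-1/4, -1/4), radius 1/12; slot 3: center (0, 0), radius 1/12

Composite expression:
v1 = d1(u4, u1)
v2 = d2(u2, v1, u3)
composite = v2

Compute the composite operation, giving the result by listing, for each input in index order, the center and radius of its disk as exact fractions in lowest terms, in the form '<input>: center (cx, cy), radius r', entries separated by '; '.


u1: center (-5/24, -11/48), radius 1/120; u2: center (-1/2, 1/4), radius 1/9; u3: center (0, 0), radius 1/12; u4: center (-1/4, -1/4), radius 1/120


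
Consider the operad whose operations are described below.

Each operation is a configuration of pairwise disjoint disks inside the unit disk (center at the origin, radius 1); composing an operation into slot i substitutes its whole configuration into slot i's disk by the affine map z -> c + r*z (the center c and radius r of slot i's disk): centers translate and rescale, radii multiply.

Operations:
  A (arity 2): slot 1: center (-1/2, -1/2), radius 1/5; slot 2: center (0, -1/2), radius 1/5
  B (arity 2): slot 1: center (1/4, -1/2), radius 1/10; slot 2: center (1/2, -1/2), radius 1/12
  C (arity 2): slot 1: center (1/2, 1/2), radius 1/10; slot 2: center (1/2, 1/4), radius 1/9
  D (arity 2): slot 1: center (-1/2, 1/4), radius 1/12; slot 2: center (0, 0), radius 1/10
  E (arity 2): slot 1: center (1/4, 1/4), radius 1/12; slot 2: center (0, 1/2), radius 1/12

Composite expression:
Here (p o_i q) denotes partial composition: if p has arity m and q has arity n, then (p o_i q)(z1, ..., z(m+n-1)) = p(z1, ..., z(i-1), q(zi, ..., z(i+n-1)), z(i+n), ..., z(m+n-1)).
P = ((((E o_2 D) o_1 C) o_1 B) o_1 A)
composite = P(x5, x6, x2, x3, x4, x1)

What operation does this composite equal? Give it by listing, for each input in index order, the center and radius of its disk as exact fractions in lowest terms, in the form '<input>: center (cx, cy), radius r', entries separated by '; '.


Each x-disk chains the slot maps above it in E; radii multiply.
for x5, the 4-step affine chain lands on center (22/75, 689/2400), radius 1/6000
for x6, the 4-step affine chain lands on center (47/160, 689/2400), radius 1/6000
for x2, the 3-step affine chain lands on center (71/240, 23/80), radius 1/1440
for x3, the 2-step affine chain lands on center (7/24, 13/48), radius 1/108
for x4, the 2-step affine chain lands on center (-1/24, 25/48), radius 1/144
for x1, the 2-step affine chain lands on center (0, 1/2), radius 1/120

x1: center (0, 1/2), radius 1/120; x2: center (71/240, 23/80), radius 1/1440; x3: center (7/24, 13/48), radius 1/108; x4: center (-1/24, 25/48), radius 1/144; x5: center (22/75, 689/2400), radius 1/6000; x6: center (47/160, 689/2400), radius 1/6000


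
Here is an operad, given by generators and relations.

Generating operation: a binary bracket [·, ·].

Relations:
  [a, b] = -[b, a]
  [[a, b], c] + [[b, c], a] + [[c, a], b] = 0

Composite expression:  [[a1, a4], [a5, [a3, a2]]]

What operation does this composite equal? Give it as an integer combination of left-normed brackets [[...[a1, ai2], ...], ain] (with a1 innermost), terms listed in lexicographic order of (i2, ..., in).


[[[[a1, a4], a2], a3], a5] - [[[[a1, a4], a3], a2], a5] - [[[[a1, a4], a5], a2], a3] + [[[[a1, a4], a5], a3], a2]


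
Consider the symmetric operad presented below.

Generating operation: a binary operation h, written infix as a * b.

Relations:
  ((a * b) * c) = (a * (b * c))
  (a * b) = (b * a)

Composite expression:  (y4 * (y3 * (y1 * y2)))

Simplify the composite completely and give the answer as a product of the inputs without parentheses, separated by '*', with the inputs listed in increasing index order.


y1 * y2 * y3 * y4


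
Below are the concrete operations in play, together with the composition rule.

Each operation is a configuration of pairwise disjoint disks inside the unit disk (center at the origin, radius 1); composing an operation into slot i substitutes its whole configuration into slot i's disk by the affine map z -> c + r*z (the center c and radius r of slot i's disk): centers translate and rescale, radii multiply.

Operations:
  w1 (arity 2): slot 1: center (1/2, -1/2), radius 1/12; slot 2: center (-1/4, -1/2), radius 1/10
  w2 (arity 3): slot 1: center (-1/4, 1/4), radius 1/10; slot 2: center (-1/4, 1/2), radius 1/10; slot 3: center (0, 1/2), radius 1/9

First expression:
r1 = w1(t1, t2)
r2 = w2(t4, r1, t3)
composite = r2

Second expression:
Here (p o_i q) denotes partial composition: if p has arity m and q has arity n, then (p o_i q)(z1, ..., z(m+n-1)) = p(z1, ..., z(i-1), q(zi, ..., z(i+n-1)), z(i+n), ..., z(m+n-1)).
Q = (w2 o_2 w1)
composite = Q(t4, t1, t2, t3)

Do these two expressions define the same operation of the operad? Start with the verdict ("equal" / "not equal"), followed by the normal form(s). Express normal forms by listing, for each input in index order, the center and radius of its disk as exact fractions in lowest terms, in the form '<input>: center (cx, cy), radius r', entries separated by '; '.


The first composite normalizes to t1: center (-1/5, 9/20), radius 1/120; t2: center (-11/40, 9/20), radius 1/100; t3: center (0, 1/2), radius 1/9; t4: center (-1/4, 1/4), radius 1/10
The second composite normalizes to t1: center (-1/5, 9/20), radius 1/120; t2: center (-11/40, 9/20), radius 1/100; t3: center (0, 1/2), radius 1/9; t4: center (-1/4, 1/4), radius 1/10
The forms coincide; equal.

equal: each reduces to t1: center (-1/5, 9/20), radius 1/120; t2: center (-11/40, 9/20), radius 1/100; t3: center (0, 1/2), radius 1/9; t4: center (-1/4, 1/4), radius 1/10


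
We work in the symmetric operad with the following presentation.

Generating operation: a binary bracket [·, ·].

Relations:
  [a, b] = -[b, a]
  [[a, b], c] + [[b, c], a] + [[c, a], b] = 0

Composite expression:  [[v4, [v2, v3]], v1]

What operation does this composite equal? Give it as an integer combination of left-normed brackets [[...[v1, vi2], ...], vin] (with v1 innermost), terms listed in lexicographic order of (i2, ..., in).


[[[v1, v2], v3], v4] - [[[v1, v3], v2], v4] - [[[v1, v4], v2], v3] + [[[v1, v4], v3], v2]


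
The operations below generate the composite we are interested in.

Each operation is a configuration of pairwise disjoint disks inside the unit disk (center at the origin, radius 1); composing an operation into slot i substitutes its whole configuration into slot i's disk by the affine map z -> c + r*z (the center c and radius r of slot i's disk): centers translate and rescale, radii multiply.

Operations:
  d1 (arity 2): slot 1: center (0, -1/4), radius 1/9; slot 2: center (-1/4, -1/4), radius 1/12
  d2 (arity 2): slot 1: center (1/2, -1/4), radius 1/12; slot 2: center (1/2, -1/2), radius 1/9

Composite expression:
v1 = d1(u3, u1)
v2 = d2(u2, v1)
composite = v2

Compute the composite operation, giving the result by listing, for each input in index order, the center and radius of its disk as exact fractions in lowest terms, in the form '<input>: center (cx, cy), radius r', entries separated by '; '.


Affine substitution under d2: radii multiply and u-centers shift.
for u2, the 1-step affine chain lands on center (1/2, -1/4), radius 1/12
for u3, the 2-step affine chain lands on center (1/2, -19/36), radius 1/81
for u1, the 2-step affine chain lands on center (17/36, -19/36), radius 1/108

u1: center (17/36, -19/36), radius 1/108; u2: center (1/2, -1/4), radius 1/12; u3: center (1/2, -19/36), radius 1/81


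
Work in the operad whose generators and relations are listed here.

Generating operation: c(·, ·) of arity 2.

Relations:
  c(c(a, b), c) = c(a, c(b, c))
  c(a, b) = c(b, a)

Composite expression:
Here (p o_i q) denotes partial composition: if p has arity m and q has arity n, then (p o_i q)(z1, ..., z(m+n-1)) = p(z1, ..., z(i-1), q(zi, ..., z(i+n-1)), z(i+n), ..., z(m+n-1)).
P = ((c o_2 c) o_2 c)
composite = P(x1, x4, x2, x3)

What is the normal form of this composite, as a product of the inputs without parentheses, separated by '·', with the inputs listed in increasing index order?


Key point: c commutes, so take the x-inputs in any fixed order.
c(x4, x2) spells out as x4 · x2
c(c(x4, x2), x3) spells out as x4 · x2 · x3
c(x1, c(c(x4, x2), x3)) spells out as x1 · x4 · x2 · x3
reordering the factors by index: x1 · x2 · x3 · x4

x1 · x2 · x3 · x4


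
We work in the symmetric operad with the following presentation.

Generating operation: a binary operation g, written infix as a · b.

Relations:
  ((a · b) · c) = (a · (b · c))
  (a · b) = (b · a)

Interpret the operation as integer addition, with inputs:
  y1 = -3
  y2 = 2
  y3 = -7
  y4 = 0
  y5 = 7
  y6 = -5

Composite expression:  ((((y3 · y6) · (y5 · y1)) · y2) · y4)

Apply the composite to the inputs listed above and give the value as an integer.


-6

(y3 · y6) = -12
(y5 · y1) = 4
((y3 · y6) · (y5 · y1)) = -8
(((y3 · y6) · (y5 · y1)) · y2) = -6
((((y3 · y6) · (y5 · y1)) · y2) · y4) = -6


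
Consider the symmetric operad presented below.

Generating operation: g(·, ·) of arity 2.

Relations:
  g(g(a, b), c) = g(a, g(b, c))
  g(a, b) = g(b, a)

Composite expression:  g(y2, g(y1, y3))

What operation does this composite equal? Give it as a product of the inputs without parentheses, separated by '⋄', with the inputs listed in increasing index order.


y1 ⋄ y2 ⋄ y3

Both nesting and order wash out for g; what remains is which y's occur.
g(y1, y3) linearizes to y1 ⋄ y3
g(y2, g(y1, y3)) linearizes to y2 ⋄ y1 ⋄ y3
the factors in increasing index order: y1 ⋄ y2 ⋄ y3


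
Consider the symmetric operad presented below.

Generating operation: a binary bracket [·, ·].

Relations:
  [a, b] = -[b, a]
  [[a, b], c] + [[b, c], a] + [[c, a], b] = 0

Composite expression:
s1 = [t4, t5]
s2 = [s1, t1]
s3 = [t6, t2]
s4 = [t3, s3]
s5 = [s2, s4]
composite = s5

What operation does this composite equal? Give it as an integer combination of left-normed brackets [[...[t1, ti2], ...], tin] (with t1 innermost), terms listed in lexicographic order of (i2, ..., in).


Skip Jacobi rewriting: expand, keep t1-initial words, read off terms.
Composite bracket: [[[t4, t5], t1], [t3, [t6, t2]]]
The bracket unfolds into 32 signed words via [a, b] = ab - ba (2^5 = 32).
Collect the words opening with t1:
  t1t4t5t2t6t3 (sign -1) contributes -[[[[[t1, t4], t5], t2], t6], t3]
  t1t4t5t3t2t6 (sign +1) contributes +[[[[[t1, t4], t5], t3], t2], t6]
  t1t4t5t3t6t2 (sign -1) contributes -[[[[[t1, t4], t5], t3], t6], t2]
  t1t4t5t6t2t3 (sign +1) contributes +[[[[[t1, t4], t5], t6], t2], t3]
  t1t5t4t2t6t3 (sign +1) contributes +[[[[[t1, t5], t4], t2], t6], t3]
  t1t5t4t3t2t6 (sign -1) contributes -[[[[[t1, t5], t4], t3], t2], t6]
  t1t5t4t3t6t2 (sign +1) contributes +[[[[[t1, t5], t4], t3], t6], t2]
  t1t5t4t6t2t3 (sign -1) contributes -[[[[[t1, t5], t4], t6], t2], t3]

-[[[[[t1, t4], t5], t2], t6], t3] + [[[[[t1, t4], t5], t3], t2], t6] - [[[[[t1, t4], t5], t3], t6], t2] + [[[[[t1, t4], t5], t6], t2], t3] + [[[[[t1, t5], t4], t2], t6], t3] - [[[[[t1, t5], t4], t3], t2], t6] + [[[[[t1, t5], t4], t3], t6], t2] - [[[[[t1, t5], t4], t6], t2], t3]


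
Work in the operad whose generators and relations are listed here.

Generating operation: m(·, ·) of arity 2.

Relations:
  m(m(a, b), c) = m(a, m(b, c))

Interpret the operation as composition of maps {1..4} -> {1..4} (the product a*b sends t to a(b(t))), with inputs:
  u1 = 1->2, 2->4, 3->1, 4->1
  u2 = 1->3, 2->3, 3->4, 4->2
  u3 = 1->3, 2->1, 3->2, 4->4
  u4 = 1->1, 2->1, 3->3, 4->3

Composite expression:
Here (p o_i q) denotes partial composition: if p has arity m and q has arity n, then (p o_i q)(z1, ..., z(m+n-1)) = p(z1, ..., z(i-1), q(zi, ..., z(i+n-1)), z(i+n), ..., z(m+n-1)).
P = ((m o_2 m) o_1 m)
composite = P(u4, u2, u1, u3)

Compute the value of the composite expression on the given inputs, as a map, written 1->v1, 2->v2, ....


1->3, 2->3, 3->1, 4->3

m(u4, u2) = 1->3, 2->3, 3->3, 4->1
m(u1, u3) = 1->1, 2->2, 3->4, 4->1
m(m(u4, u2), m(u1, u3)) = 1->3, 2->3, 3->1, 4->3


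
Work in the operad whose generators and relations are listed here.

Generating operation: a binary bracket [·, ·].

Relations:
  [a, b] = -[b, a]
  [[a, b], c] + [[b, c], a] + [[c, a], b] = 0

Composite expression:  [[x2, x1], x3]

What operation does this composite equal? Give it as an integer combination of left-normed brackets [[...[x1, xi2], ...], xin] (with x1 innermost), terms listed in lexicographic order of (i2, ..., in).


-[[x1, x2], x3]

A multilinear Lie element is pinned by x1-initial words (x1 innermost).
Composite bracket: [[x2, x1], x3]
Applying ab - ba throughout gives 4 signed words (2^2 = 4).
Keep just the words that open with x1:
  word x1x2x3 has sign -1, contributing -[[x1, x2], x3]


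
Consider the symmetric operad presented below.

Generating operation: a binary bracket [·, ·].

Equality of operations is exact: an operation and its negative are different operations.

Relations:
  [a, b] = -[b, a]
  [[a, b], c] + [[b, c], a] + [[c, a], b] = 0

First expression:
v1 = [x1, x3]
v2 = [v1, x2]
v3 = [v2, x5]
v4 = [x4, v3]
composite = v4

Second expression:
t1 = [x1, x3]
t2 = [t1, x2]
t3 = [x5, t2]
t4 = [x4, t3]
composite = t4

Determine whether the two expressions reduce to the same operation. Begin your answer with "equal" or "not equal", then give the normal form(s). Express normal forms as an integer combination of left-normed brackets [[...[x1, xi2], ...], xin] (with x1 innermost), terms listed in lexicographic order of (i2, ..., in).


Normal form of the first expression: -[[[[x1, x3], x2], x5], x4]
Normal form of the second expression: [[[[x1, x3], x2], x5], x4]
They disagree, so not equal.

not equal — first -[[[[x1, x3], x2], x5], x4], second [[[[x1, x3], x2], x5], x4]


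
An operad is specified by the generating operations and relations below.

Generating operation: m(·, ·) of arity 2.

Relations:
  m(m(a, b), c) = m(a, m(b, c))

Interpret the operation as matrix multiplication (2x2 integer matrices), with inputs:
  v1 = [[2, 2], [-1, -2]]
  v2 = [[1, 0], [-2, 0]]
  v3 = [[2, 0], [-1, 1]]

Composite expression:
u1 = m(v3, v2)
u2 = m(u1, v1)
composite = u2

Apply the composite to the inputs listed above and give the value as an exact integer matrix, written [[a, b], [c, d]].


m(v3, v2) = [[2, 0], [-3, 0]]
m(m(v3, v2), v1) = [[4, 4], [-6, -6]]

[[4, 4], [-6, -6]]


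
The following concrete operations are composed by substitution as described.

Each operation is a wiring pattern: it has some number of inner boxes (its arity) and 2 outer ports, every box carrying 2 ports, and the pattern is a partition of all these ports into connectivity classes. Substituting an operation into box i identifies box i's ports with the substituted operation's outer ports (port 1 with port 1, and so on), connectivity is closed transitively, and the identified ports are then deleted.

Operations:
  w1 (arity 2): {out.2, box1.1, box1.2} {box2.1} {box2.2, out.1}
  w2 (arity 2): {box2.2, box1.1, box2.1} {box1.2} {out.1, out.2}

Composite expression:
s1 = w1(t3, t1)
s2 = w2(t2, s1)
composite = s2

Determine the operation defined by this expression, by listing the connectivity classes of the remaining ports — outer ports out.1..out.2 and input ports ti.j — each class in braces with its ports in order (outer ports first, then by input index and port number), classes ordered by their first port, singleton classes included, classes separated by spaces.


{out.1, out.2} {t1.1} {t1.2, t2.1, t3.1, t3.2} {t2.2}


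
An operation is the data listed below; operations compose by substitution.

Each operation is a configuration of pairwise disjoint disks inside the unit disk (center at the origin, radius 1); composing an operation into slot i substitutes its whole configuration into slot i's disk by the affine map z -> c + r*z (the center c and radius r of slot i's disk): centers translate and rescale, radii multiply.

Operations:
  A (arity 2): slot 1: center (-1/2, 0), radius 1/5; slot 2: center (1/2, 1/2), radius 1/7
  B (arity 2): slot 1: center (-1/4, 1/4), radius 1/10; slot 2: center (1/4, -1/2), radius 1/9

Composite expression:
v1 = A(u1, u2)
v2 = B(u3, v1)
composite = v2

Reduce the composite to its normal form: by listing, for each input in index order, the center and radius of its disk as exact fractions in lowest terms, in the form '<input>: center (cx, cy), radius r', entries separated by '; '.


u1: center (7/36, -1/2), radius 1/45; u2: center (11/36, -4/9), radius 1/63; u3: center (-1/4, 1/4), radius 1/10

Below B, radii multiply path by path; the u-disk centers shift.
u3 passes through 1 substitution, ending at center (-1/4, 1/4), radius 1/10
u1 passes through 2 substitutions, ending at center (7/36, -1/2), radius 1/45
u2 passes through 2 substitutions, ending at center (11/36, -4/9), radius 1/63


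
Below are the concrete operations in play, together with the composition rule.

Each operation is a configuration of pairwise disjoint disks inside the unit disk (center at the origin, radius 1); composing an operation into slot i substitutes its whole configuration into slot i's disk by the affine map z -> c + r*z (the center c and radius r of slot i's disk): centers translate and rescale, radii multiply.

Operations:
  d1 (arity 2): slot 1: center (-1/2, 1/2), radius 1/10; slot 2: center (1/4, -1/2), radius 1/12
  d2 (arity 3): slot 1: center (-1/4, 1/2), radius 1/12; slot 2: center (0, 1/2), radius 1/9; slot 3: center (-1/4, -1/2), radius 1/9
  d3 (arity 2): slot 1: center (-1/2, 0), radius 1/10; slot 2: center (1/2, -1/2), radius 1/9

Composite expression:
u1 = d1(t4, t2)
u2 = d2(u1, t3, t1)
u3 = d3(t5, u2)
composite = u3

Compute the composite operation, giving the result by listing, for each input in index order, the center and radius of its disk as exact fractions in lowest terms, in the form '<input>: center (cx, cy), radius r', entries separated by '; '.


t1: center (17/36, -5/9), radius 1/81; t2: center (205/432, -97/216), radius 1/1296; t3: center (1/2, -4/9), radius 1/81; t4: center (101/216, -95/216), radius 1/1080; t5: center (-1/2, 0), radius 1/10


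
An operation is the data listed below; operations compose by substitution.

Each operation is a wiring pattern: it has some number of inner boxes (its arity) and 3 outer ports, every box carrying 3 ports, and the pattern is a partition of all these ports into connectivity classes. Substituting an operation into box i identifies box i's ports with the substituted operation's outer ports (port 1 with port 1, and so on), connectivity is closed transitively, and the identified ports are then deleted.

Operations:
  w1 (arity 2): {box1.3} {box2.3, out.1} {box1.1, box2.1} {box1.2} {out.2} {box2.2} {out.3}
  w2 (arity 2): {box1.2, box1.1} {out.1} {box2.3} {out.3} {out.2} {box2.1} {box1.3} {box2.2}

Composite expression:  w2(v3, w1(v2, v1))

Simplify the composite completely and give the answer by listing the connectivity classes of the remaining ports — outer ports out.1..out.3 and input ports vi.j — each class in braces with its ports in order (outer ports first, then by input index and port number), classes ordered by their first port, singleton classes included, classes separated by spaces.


Connectivity passes through glued w2-boundaries; trace each wire chain.
composing w1 on (v2, v1), with out.j its own outer ports: {out.1, v1.3} {out.2} {out.3} {v1.1, v2.1} {v1.2} {v2.2} {v2.3}
composing w2 on (v3, v2, v1), with out.j its own outer ports: {out.1} {out.2} {out.3} {v1.1, v2.1} {v1.2} {v1.3} {v2.2} {v2.3} {v3.1, v3.2} {v3.3}

{out.1} {out.2} {out.3} {v1.1, v2.1} {v1.2} {v1.3} {v2.2} {v2.3} {v3.1, v3.2} {v3.3}


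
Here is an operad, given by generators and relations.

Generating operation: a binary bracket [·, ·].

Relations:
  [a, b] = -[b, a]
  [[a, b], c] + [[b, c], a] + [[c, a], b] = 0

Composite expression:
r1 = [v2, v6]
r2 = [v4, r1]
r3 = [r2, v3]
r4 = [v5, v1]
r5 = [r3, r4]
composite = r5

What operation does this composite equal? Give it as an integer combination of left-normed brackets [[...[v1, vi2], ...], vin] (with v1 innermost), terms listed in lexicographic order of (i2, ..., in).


-[[[[[v1, v5], v2], v6], v4], v3] + [[[[[v1, v5], v3], v2], v6], v4] - [[[[[v1, v5], v3], v4], v2], v6] + [[[[[v1, v5], v3], v4], v6], v2] - [[[[[v1, v5], v3], v6], v2], v4] + [[[[[v1, v5], v4], v2], v6], v3] - [[[[[v1, v5], v4], v6], v2], v3] + [[[[[v1, v5], v6], v2], v4], v3]


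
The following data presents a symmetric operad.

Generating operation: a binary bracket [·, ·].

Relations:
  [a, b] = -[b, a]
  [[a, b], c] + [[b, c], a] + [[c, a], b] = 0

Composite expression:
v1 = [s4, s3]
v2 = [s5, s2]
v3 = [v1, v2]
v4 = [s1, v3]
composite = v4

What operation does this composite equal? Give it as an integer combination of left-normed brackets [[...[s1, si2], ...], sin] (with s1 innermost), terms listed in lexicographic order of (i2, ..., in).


-[[[[s1, s2], s5], s3], s4] + [[[[s1, s2], s5], s4], s3] + [[[[s1, s3], s4], s2], s5] - [[[[s1, s3], s4], s5], s2] - [[[[s1, s4], s3], s2], s5] + [[[[s1, s4], s3], s5], s2] + [[[[s1, s5], s2], s3], s4] - [[[[s1, s5], s2], s4], s3]

Skip Jacobi rewriting: expand, keep s1-initial words, read off terms.
Composite bracket: [s1, [[s4, s3], [s5, s2]]]
Under [a, b] = ab - ba we get 16 signed associative words (2^4 = 16).
The s1-initial words carry the normal form:
  word s1s2s5s3s4 has sign -1, contributing -[[[[s1, s2], s5], s3], s4]
  word s1s2s5s4s3 has sign +1, contributing +[[[[s1, s2], s5], s4], s3]
  word s1s3s4s2s5 has sign +1, contributing +[[[[s1, s3], s4], s2], s5]
  word s1s3s4s5s2 has sign -1, contributing -[[[[s1, s3], s4], s5], s2]
  word s1s4s3s2s5 has sign -1, contributing -[[[[s1, s4], s3], s2], s5]
  word s1s4s3s5s2 has sign +1, contributing +[[[[s1, s4], s3], s5], s2]
  word s1s5s2s3s4 has sign +1, contributing +[[[[s1, s5], s2], s3], s4]
  word s1s5s2s4s3 has sign -1, contributing -[[[[s1, s5], s2], s4], s3]


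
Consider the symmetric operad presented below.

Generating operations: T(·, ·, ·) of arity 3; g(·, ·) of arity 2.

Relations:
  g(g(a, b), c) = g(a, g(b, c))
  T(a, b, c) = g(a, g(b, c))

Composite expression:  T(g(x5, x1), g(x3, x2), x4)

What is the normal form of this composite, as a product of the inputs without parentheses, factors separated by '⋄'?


The T-tree's shape is irrelevant; the x-reading-order decides.
g(x5, x1) linearizes to x5 ⋄ x1
g(x3, x2) linearizes to x3 ⋄ x2
T(g(x5, x1), g(x3, x2), x4) linearizes to x5 ⋄ x1 ⋄ x3 ⋄ x2 ⋄ x4

x5 ⋄ x1 ⋄ x3 ⋄ x2 ⋄ x4


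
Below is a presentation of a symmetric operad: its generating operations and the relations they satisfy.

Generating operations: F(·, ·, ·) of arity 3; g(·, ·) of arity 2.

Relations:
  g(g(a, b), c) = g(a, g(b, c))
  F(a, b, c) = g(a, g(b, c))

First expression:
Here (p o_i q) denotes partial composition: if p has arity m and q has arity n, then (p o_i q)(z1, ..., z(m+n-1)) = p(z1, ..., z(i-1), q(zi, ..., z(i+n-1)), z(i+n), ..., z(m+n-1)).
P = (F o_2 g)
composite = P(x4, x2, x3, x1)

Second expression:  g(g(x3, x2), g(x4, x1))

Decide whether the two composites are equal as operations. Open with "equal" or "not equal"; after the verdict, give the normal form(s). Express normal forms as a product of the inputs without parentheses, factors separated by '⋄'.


not equal; the first gives x4 ⋄ x2 ⋄ x3 ⋄ x1 and the second x3 ⋄ x2 ⋄ x4 ⋄ x1

The first expression reduces to x4 ⋄ x2 ⋄ x3 ⋄ x1
The second expression reduces to x3 ⋄ x2 ⋄ x4 ⋄ x1
No match — not equal.


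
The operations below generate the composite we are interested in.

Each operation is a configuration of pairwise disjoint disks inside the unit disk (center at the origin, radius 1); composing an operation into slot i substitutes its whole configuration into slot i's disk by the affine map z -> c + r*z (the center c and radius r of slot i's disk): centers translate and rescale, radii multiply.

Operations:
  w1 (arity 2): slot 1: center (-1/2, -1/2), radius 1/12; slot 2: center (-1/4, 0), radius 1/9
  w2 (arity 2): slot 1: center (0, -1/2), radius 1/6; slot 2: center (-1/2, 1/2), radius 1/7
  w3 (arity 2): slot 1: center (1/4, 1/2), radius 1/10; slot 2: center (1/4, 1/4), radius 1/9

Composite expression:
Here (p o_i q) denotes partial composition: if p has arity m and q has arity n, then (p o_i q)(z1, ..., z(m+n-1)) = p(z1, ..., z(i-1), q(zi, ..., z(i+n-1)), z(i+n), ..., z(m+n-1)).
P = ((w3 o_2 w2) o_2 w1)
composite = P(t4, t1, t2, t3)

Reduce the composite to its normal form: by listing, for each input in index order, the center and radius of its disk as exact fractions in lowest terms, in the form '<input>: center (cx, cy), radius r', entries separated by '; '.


Nesting under w3 composes maps z -> c + r*z down each t-path.
t4 passes through 1 substitution, ending at center (1/4, 1/2), radius 1/10
t1 passes through 3 substitutions, ending at center (13/54, 5/27), radius 1/648
t2 passes through 3 substitutions, ending at center (53/216, 7/36), radius 1/486
t3 passes through 2 substitutions, ending at center (7/36, 11/36), radius 1/63

t1: center (13/54, 5/27), radius 1/648; t2: center (53/216, 7/36), radius 1/486; t3: center (7/36, 11/36), radius 1/63; t4: center (1/4, 1/2), radius 1/10


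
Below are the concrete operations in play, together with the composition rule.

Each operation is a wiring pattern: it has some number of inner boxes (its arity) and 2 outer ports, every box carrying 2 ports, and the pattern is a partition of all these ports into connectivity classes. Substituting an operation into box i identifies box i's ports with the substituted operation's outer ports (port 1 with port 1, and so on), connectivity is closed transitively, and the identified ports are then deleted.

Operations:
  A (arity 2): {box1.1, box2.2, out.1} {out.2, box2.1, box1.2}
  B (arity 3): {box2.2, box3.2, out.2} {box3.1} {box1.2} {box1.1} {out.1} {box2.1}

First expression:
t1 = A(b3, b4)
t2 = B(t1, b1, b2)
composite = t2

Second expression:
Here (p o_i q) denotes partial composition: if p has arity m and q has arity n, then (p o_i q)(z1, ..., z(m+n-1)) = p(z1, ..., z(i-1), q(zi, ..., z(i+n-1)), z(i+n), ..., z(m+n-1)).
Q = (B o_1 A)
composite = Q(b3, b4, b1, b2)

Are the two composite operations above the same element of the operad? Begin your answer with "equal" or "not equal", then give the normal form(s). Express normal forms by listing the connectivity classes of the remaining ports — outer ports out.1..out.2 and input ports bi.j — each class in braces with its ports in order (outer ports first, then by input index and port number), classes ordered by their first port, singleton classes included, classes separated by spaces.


In normal form, the first expression is {out.1} {out.2, b1.2, b2.2} {b1.1} {b2.1} {b3.1, b4.2} {b3.2, b4.1}
In normal form, the second expression is {out.1} {out.2, b1.2, b2.2} {b1.1} {b2.1} {b3.1, b4.2} {b3.2, b4.1}
The forms coincide; equal.

equal — both sides give {out.1} {out.2, b1.2, b2.2} {b1.1} {b2.1} {b3.1, b4.2} {b3.2, b4.1}
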